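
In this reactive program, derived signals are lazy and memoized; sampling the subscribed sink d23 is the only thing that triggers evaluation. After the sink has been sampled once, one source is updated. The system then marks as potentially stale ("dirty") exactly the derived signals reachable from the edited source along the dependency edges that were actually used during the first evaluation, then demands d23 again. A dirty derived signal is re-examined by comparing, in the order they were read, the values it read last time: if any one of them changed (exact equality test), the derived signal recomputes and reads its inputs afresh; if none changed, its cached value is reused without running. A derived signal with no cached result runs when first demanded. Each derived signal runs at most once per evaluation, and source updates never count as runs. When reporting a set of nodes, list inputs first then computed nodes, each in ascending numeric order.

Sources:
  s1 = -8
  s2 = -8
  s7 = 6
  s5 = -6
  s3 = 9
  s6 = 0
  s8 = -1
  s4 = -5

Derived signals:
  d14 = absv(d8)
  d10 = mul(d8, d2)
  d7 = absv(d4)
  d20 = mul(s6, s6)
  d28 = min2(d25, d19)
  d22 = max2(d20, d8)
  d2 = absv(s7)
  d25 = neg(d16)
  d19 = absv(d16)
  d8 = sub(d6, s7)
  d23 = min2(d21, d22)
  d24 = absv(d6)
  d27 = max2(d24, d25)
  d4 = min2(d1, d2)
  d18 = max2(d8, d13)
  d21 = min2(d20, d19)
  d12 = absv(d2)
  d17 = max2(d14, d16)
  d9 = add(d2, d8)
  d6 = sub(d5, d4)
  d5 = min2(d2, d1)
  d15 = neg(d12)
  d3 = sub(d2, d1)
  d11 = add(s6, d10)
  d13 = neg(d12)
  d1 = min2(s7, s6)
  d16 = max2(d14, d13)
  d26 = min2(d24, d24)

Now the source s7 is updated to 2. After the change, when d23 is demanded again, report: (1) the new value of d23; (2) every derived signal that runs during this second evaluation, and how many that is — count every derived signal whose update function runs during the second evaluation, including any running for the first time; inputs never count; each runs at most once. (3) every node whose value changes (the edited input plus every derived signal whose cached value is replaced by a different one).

Demanding d23 again yields 0.
12 derived signals run: d1, d2, d4, d5, d8, d12, d13, d14, d16, d19, d21, d22.
The nodes whose values change: s7, d2, d8, d12, d13, d14, d16, d19.
Note where the cutoff bites: d6 is checked, finds nothing changed, and keeps its cache.

First demand of the output computes:
  d1 = min2(6, 0) = 0
  d2 = absv(6) = 6
  d4 = min2(0, 6) = 0
  d5 = min2(6, 0) = 0
  d6 = sub(0, 0) = 0
  d8 = sub(0, 6) = -6
  d12 = absv(6) = 6
  d13 = neg(6) = -6
  d14 = absv(-6) = 6
  d16 = max2(6, -6) = 6
  d19 = absv(6) = 6
  d20 = mul(0, 0) = 0
  d21 = min2(0, 6) = 0
  d22 = max2(0, -6) = 0
  d23 = min2(0, 0) = 0

After the edit, cleaning proceeds:
  d1: a read changed (s7 6->2) — executes, giving 0 — identical to its old value.
  d2: a read changed (s7 6->2) — executes, giving 2.
  d4: a read changed (d2 6->2) — executes, giving 0 — identical to its old value.
  d5: a read changed (d2 6->2) — executes, giving 0 — identical to its old value.
  d6: dirty, but its reads are unchanged (d5 unchanged, d4 unchanged); cached 0 stands.
  d8: a read changed (s7 6->2) — executes, giving -2.
  d12: a read changed (d2 6->2) — executes, giving 2.
  d13: a read changed (d12 6->2) — executes, giving -2.
  d14: a read changed (d8 -6->-2) — executes, giving 2.
  d16: a read changed (d14 6->2; d13 -6->-2) — executes, giving 2.
  d19: a read changed (d16 6->2) — executes, giving 2.
  d21: a read changed (d19 6->2) — executes, giving 0 — identical to its old value.
  d22: a read changed (d8 -6->-2) — executes, giving 0 — identical to its old value.
  d23: dirty, but its reads are unchanged (d21 unchanged, d22 unchanged); cached 0 stands.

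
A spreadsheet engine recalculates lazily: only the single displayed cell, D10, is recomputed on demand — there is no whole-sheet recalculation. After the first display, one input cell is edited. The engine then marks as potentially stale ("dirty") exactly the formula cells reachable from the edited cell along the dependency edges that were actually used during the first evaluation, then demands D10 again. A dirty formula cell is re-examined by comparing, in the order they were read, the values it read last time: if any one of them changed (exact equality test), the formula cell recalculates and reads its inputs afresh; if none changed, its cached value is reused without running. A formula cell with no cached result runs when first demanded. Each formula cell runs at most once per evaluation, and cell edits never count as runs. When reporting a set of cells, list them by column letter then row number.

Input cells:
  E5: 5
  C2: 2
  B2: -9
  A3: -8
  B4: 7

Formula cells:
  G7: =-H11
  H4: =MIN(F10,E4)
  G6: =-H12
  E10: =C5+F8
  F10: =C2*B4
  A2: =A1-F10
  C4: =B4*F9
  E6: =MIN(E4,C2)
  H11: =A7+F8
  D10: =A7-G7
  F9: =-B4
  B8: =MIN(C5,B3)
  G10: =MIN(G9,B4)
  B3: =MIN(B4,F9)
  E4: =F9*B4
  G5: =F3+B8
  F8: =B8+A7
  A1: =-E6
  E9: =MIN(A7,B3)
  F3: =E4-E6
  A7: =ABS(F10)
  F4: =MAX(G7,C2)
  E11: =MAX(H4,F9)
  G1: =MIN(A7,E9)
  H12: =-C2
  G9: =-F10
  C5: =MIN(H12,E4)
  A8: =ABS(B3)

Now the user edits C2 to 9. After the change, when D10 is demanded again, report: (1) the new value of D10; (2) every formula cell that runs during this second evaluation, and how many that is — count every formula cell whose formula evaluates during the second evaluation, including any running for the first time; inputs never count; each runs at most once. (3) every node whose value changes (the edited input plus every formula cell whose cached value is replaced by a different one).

New value of D10: 140.
Formula cells that run: A7, C5, D10, F8, F10, G7, H11, H12 — 8 in total.
Values that change: A7, C2, D10, F8, F10, G7, H11, H12.
Key observation: the cutoff stops propagation at B8 — its inputs' values are unchanged, so it reuses its cache.

First evaluation (everything demanded from the output):
  F9 = -(7) = -7
  B3 = MIN(7, -7) = -7
  E4 = -7 * 7 = -49
  F10 = 2 * 7 = 14
  A7 = ABS(14) = 14
  H12 = -(2) = -2
  C5 = MIN(-2, -49) = -49
  B8 = MIN(-49, -7) = -49
  F8 = -49 + 14 = -35
  H11 = 14 + -35 = -21
  G7 = -(-21) = 21
  D10 = 14 - 21 = -7

Propagation after the edit:
  F10: runs — C2 2->9; result 63.
  A7: runs — F10 14->63; result 63.
  H12: runs — C2 2->9; result -9.
  C5: runs — H12 -2->-9; result -49 (same value as before).
  B8: checked — values it read are unchanged (C5 unchanged, B3 unchanged); reused cached -49 without running.
  F8: runs — A7 14->63; result 14.
  H11: runs — A7 14->63; F8 -35->14; result 77.
  G7: runs — H11 -21->77; result -77.
  D10: runs — A7 14->63; G7 21->-77; result 140.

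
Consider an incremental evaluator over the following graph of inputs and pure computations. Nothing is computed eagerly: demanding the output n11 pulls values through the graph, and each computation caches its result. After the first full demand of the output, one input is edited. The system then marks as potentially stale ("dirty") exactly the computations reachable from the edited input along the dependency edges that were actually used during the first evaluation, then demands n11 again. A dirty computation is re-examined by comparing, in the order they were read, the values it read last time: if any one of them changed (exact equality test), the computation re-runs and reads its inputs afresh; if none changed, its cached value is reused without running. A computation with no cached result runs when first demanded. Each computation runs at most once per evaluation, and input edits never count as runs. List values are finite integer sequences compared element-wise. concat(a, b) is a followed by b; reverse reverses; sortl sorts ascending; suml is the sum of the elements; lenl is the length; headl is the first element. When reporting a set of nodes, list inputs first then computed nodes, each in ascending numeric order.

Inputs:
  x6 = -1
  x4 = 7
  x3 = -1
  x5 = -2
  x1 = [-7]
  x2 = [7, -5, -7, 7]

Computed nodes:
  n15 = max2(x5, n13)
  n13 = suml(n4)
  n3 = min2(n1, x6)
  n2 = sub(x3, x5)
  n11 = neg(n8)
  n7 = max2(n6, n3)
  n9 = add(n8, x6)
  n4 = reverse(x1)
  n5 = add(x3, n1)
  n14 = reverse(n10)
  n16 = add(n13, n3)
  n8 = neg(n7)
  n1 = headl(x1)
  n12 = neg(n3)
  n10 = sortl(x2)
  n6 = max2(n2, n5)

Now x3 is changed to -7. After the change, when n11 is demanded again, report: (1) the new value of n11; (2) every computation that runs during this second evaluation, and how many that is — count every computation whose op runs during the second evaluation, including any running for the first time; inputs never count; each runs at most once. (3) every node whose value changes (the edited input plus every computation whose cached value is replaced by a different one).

n11 now evaluates to -5.
Run set: n2, n5, n6, n7, n8, n11 (6 run).
Changed values: x3, n2, n5, n6, n7, n8, n11.

Initial pass — values computed on the first demand:
  n1 = headl([-7]) = -7
  n2 = sub(-1, -2) = 1
  n3 = min2(-7, -1) = -7
  n5 = add(-1, -7) = -8
  n6 = max2(1, -8) = 1
  n7 = max2(1, -7) = 1
  n8 = neg(1) = -1
  n11 = neg(-1) = 1

Second demand — change propagation:
  n2: re-runs because x3 -1->-7; new result -5.
  n5: re-runs because x3 -1->-7; new result -14.
  n6: re-runs because n2 1->-5; n5 -8->-14; new result -5.
  n7: re-runs because n6 1->-5; new result -5.
  n8: re-runs because n7 1->-5; new result 5.
  n11: re-runs because n8 -1->5; new result -5.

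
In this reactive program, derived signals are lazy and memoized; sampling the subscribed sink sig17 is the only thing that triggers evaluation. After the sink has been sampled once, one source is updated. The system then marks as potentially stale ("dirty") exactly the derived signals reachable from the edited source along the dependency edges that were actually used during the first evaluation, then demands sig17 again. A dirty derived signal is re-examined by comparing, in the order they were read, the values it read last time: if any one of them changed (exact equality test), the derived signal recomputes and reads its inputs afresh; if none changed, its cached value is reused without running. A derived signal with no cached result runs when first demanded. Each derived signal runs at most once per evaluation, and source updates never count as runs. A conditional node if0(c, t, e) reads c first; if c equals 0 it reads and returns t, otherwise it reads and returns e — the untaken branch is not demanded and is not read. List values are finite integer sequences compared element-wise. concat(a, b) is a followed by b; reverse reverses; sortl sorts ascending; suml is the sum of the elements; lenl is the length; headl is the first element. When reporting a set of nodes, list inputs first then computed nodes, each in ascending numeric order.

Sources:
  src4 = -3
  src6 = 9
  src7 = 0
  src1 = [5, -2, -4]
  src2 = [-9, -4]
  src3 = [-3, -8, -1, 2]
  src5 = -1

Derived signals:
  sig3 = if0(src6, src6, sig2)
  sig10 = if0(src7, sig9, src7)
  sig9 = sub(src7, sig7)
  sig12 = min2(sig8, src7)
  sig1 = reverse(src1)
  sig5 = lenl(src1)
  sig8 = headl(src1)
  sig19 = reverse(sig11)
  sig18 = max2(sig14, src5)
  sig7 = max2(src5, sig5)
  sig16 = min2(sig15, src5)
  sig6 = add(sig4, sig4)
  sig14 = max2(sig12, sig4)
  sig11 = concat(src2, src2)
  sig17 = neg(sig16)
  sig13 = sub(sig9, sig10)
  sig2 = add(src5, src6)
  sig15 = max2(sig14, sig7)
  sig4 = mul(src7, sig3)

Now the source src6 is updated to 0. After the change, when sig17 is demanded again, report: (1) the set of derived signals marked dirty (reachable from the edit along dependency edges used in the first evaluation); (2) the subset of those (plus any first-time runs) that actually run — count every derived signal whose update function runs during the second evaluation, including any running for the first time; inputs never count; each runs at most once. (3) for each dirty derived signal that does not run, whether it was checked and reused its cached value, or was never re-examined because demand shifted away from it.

First demand of the output computes:
  sig2 = add(-1, 9) = 8
  sig3 = if0(src6=9 -> else branch sig2) = 8
  sig4 = mul(0, 8) = 0
  sig5 = lenl([5, -2, -4]) = 3
  sig7 = max2(-1, 3) = 3
  sig8 = headl([5, -2, -4]) = 5
  sig12 = min2(5, 0) = 0
  sig14 = max2(0, 0) = 0
  sig15 = max2(0, 3) = 3
  sig16 = min2(3, -1) = -1
  sig17 = neg(-1) = 1

After the edit, cleaning proceeds:
  sig2: stays stale; no demand reaches it after the flip.
  sig3: a read changed (src6 9->0) — executes, giving 0.
  sig4: a read changed (sig3 8->0) — executes, giving 0 — identical to its old value.
  sig14: dirty, but its reads are unchanged (sig12 unchanged, sig4 unchanged); cached 0 stands.
  sig15: dirty, but its reads are unchanged (sig14 unchanged, sig7 unchanged); cached 3 stands.
  sig16: dirty, but its reads are unchanged (sig15 unchanged, src5 unchanged); cached -1 stands.
  sig17: dirty, but its reads are unchanged (sig16 unchanged); cached 1 stands.

Note the branch switch — demand abandons sig2, which is never re-examined.

The edit dirties: sig2, sig3, sig4, sig14, sig15, sig16, sig17.
2 derived signals run: sig3, sig4.
Cache hits after checking: sig14, sig15, sig16, sig17.
Unvisited dirty nodes (no longer demanded): sig2.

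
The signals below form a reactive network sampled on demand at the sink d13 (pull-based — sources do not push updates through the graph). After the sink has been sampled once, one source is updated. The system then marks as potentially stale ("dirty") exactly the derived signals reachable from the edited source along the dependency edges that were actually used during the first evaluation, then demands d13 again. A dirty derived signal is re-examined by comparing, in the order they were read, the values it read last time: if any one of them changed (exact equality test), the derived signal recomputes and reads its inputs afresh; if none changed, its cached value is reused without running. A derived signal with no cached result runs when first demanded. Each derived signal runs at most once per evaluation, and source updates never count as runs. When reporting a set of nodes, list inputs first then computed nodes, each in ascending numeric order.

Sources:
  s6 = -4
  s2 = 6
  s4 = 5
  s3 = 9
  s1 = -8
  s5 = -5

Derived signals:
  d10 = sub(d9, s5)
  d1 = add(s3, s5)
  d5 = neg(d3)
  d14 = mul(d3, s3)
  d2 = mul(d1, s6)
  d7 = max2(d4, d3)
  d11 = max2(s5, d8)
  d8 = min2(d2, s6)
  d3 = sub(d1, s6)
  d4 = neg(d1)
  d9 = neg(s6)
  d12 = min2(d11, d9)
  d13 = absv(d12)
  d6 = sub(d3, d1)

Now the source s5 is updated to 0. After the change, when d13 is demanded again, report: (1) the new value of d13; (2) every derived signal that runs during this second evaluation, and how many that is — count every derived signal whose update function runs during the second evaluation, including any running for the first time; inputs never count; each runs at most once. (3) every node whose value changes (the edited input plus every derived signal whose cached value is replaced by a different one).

Initial pass — values computed on the first demand:
  d1 = add(9, -5) = 4
  d2 = mul(4, -4) = -16
  d8 = min2(-16, -4) = -16
  d9 = neg(-4) = 4
  d11 = max2(-5, -16) = -5
  d12 = min2(-5, 4) = -5
  d13 = absv(-5) = 5

Second demand — change propagation:
  d1: re-runs because s5 -5->0; new result 9.
  d2: re-runs because d1 4->9; new result -36.
  d8: re-runs because d2 -16->-36; new result -36.
  d11: re-runs because s5 -5->0; d8 -16->-36; new result 0.
  d12: re-runs because d11 -5->0; new result 0.
  d13: re-runs because d12 -5->0; new result 0.

d13 now evaluates to 0.
Run set: d1, d2, d8, d11, d12, d13 (6 run).
Changed values: s5, d1, d2, d8, d11, d12, d13.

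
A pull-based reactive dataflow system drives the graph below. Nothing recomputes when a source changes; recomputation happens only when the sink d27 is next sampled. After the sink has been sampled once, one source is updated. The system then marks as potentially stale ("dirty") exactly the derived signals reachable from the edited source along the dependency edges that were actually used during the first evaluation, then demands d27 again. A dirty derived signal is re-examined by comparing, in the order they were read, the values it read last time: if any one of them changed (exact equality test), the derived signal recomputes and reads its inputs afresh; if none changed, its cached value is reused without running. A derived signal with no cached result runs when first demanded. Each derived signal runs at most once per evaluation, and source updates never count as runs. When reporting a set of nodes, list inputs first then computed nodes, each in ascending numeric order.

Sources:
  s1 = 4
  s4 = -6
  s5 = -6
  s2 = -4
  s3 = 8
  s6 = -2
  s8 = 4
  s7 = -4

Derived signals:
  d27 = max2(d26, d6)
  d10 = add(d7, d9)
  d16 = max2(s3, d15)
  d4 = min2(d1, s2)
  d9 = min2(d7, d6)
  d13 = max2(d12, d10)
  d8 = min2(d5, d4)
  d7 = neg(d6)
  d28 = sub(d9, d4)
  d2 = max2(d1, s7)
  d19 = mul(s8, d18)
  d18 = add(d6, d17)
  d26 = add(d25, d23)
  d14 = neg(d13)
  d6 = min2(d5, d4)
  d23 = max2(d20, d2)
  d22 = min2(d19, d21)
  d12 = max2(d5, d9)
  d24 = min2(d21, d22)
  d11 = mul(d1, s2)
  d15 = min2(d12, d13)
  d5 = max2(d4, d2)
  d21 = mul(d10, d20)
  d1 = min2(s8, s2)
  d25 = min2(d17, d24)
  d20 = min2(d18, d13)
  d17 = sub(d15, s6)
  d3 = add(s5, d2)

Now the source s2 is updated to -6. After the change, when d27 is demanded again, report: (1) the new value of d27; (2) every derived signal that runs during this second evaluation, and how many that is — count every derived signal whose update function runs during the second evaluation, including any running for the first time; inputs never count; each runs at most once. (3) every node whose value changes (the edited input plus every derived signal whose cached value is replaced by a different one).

First evaluation (everything demanded from the output):
  d1 = min2(4, -4) = -4
  d2 = max2(-4, -4) = -4
  d4 = min2(-4, -4) = -4
  d5 = max2(-4, -4) = -4
  d6 = min2(-4, -4) = -4
  d7 = neg(-4) = 4
  d9 = min2(4, -4) = -4
  d10 = add(4, -4) = 0
  d12 = max2(-4, -4) = -4
  d13 = max2(-4, 0) = 0
  d15 = min2(-4, 0) = -4
  d17 = sub(-4, -2) = -2
  d18 = add(-4, -2) = -6
  d19 = mul(4, -6) = -24
  d20 = min2(-6, 0) = -6
  d21 = mul(0, -6) = 0
  d22 = min2(-24, 0) = -24
  d23 = max2(-6, -4) = -4
  d24 = min2(0, -24) = -24
  d25 = min2(-2, -24) = -24
  d26 = add(-24, -4) = -28
  d27 = max2(-28, -4) = -4

Propagation after the edit:
  d1: runs — s2 -4->-6; result -6.
  d2: runs — d1 -4->-6; result -4 (same value as before).
  d4: runs — d1 -4->-6; s2 -4->-6; result -6.
  d5: runs — d4 -4->-6; result -4 (same value as before).
  d6: runs — d4 -4->-6; result -6.
  d7: runs — d6 -4->-6; result 6.
  d9: runs — d7 4->6; d6 -4->-6; result -6.
  d10: runs — d7 4->6; d9 -4->-6; result 0 (same value as before).
  d12: runs — d9 -4->-6; result -4 (same value as before).
  d13: checked — values it read are unchanged (d12 unchanged, d10 unchanged); reused cached 0 without running.
  d15: checked — values it read are unchanged (d12 unchanged, d13 unchanged); reused cached -4 without running.
  d17: checked — values it read are unchanged (d15 unchanged, s6 unchanged); reused cached -2 without running.
  d18: runs — d6 -4->-6; result -8.
  d19: runs — d18 -6->-8; result -32.
  d20: runs — d18 -6->-8; result -8.
  d21: runs — d20 -6->-8; result 0 (same value as before).
  d22: runs — d19 -24->-32; result -32.
  d23: runs — d20 -6->-8; result -4 (same value as before).
  d24: runs — d22 -24->-32; result -32.
  d25: runs — d24 -24->-32; result -32.
  d26: runs — d25 -24->-32; result -36.
  d27: runs — d26 -28->-36; d6 -4->-6; result -6.

Key observation: the cutoff stops propagation at d13 — its inputs' values are unchanged, so it reuses its cache.

New value of d27: -6.
Derived signals that run: d1, d2, d4, d5, d6, d7, d9, d10, d12, d18, d19, d20, d21, d22, d23, d24, d25, d26, d27 — 19 in total.
Values that change: s2, d1, d4, d6, d7, d9, d18, d19, d20, d22, d24, d25, d26, d27.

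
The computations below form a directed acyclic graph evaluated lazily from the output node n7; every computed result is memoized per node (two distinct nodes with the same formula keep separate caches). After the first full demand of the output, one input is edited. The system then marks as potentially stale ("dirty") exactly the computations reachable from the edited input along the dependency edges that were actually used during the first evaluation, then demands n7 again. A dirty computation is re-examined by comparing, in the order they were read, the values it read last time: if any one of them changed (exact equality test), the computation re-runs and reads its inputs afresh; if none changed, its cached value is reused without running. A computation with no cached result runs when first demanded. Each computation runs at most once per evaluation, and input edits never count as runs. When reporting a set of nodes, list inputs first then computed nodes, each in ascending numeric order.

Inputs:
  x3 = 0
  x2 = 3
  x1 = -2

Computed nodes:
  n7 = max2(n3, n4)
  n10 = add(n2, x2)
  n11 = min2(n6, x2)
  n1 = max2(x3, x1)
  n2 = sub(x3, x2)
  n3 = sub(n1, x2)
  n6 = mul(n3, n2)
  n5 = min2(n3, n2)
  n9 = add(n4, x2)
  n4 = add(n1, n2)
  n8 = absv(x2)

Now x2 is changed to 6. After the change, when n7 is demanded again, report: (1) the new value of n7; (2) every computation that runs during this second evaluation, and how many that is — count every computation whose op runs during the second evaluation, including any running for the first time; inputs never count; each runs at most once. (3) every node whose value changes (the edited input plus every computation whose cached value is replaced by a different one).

Demanding n7 again yields -6.
4 computations run: n2, n3, n4, n7.
The nodes whose values change: x2, n2, n3, n4, n7.

First demand of the output computes:
  n1 = max2(0, -2) = 0
  n2 = sub(0, 3) = -3
  n3 = sub(0, 3) = -3
  n4 = add(0, -3) = -3
  n7 = max2(-3, -3) = -3

After the edit, cleaning proceeds:
  n2: a read changed (x2 3->6) — executes, giving -6.
  n3: a read changed (x2 3->6) — executes, giving -6.
  n4: a read changed (n2 -3->-6) — executes, giving -6.
  n7: a read changed (n3 -3->-6; n4 -3->-6) — executes, giving -6.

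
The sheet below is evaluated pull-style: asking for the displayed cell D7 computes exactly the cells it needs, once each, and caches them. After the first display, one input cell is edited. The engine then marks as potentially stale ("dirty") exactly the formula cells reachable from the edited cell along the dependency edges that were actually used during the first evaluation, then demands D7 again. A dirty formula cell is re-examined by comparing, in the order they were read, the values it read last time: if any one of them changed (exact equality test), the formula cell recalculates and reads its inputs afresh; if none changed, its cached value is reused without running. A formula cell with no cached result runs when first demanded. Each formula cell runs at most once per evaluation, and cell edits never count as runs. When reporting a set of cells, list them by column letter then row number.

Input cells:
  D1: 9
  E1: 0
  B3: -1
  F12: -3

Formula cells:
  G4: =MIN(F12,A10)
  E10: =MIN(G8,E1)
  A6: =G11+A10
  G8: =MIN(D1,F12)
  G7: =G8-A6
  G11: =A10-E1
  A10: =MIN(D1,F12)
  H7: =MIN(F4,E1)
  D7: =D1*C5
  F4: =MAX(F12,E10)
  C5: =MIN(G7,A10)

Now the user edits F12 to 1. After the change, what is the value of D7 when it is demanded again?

Demanding D7 again yields -9.

First demand of the output computes:
  A10 = MIN(9, -3) = -3
  G8 = MIN(9, -3) = -3
  G11 = -3 - 0 = -3
  A6 = -3 + -3 = -6
  G7 = -3 - -6 = 3
  C5 = MIN(3, -3) = -3
  D7 = 9 * -3 = -27

After the edit, cleaning proceeds:
  A10: a read changed (F12 -3->1) — executes, giving 1.
  G8: a read changed (F12 -3->1) — executes, giving 1.
  G11: a read changed (A10 -3->1) — executes, giving 1.
  A6: a read changed (G11 -3->1; A10 -3->1) — executes, giving 2.
  G7: a read changed (G8 -3->1; A6 -6->2) — executes, giving -1.
  C5: a read changed (G7 3->-1; A10 -3->1) — executes, giving -1.
  D7: a read changed (C5 -3->-1) — executes, giving -9.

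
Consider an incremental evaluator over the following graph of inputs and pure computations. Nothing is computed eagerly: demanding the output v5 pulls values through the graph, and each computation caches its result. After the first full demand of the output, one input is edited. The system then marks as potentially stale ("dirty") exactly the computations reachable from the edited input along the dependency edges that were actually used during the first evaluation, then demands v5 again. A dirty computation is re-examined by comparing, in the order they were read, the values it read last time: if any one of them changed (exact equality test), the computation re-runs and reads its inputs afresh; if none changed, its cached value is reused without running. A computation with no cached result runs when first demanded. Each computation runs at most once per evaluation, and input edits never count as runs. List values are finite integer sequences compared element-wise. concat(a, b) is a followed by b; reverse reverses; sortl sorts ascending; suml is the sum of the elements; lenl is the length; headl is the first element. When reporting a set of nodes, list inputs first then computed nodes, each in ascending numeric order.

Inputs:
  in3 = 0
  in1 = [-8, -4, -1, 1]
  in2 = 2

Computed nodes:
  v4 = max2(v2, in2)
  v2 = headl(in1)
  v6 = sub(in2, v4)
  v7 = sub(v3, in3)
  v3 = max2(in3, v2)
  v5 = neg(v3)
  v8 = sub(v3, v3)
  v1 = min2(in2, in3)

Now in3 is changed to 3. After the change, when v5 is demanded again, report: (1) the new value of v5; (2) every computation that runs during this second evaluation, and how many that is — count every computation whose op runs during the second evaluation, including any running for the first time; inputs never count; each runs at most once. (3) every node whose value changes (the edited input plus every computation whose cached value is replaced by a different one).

v5 now evaluates to -3.
Run set: v3, v5 (2 run).
Changed values: in3, v3, v5.

Initial pass — values computed on the first demand:
  v2 = headl([-8, -4, -1, 1]) = -8
  v3 = max2(0, -8) = 0
  v5 = neg(0) = 0

Second demand — change propagation:
  v3: re-runs because in3 0->3; new result 3.
  v5: re-runs because v3 0->3; new result -3.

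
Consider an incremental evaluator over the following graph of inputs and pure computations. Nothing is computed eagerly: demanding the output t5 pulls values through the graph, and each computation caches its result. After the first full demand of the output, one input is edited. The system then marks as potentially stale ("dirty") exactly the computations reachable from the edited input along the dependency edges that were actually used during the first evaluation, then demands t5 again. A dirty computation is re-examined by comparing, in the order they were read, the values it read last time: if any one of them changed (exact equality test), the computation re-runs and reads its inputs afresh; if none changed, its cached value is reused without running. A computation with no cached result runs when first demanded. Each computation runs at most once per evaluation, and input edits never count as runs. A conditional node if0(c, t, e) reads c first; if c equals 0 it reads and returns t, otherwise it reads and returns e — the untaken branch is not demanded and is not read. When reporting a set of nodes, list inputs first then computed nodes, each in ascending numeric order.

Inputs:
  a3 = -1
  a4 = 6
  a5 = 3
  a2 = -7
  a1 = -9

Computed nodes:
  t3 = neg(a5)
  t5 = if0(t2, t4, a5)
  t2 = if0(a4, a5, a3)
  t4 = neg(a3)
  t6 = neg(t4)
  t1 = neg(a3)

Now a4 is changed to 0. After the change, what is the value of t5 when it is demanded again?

t5 now evaluates to 3.

Initial pass — values computed on the first demand:
  t2 = if0(a4=6 -> else branch a3) = -1
  t5 = if0(t2=-1 -> else branch a5) = 3

Second demand — change propagation:
  t2: re-runs because a4 6->0; new result 3.
  t5: re-runs because t2 -1->3; new result 3 (unchanged).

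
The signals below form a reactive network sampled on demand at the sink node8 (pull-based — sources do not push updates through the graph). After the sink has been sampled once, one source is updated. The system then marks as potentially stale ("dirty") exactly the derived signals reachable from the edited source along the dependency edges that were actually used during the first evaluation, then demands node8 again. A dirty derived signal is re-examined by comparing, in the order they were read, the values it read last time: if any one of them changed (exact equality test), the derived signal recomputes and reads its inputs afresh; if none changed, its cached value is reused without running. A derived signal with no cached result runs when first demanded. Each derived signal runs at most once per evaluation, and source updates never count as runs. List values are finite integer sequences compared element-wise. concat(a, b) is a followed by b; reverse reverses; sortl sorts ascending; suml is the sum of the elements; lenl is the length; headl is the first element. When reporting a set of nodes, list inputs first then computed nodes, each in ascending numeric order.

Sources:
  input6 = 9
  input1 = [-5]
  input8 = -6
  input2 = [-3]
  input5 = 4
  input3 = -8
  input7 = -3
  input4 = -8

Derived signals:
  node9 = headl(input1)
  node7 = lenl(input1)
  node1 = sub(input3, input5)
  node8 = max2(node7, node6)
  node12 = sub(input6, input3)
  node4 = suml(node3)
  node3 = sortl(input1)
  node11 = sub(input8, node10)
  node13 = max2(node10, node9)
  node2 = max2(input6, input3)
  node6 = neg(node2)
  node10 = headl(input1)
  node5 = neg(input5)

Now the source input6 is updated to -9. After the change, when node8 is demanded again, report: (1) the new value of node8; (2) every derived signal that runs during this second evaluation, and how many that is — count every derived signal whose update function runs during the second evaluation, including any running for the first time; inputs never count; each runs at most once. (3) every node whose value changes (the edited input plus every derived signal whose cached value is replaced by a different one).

Initial pass — values computed on the first demand:
  node2 = max2(9, -8) = 9
  node6 = neg(9) = -9
  node7 = lenl([-5]) = 1
  node8 = max2(1, -9) = 1

Second demand — change propagation:
  node2: re-runs because input6 9->-9; new result -8.
  node6: re-runs because node2 9->-8; new result 8.
  node8: re-runs because node6 -9->8; new result 8.

node8 now evaluates to 8.
Run set: node2, node6, node8 (3 run).
Changed values: input6, node2, node6, node8.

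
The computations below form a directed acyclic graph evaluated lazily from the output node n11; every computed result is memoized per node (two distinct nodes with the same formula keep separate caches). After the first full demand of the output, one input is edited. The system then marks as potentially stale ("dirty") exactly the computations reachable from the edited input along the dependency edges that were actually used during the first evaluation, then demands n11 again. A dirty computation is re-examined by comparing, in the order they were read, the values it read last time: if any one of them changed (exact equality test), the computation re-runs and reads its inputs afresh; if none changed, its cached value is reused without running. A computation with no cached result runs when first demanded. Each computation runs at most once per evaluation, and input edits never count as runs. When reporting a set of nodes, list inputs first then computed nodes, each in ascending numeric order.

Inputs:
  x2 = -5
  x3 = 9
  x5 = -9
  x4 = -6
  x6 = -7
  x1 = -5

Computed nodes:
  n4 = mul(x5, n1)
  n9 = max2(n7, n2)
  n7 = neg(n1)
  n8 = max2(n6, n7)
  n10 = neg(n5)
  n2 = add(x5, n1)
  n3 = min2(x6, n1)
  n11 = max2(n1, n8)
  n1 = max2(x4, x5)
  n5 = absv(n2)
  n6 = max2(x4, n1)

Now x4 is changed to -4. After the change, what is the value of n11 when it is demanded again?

First demand of the output computes:
  n1 = max2(-6, -9) = -6
  n6 = max2(-6, -6) = -6
  n7 = neg(-6) = 6
  n8 = max2(-6, 6) = 6
  n11 = max2(-6, 6) = 6

After the edit, cleaning proceeds:
  n1: a read changed (x4 -6->-4) — executes, giving -4.
  n6: a read changed (x4 -6->-4; n1 -6->-4) — executes, giving -4.
  n7: a read changed (n1 -6->-4) — executes, giving 4.
  n8: a read changed (n6 -6->-4; n7 6->4) — executes, giving 4.
  n11: a read changed (n1 -6->-4; n8 6->4) — executes, giving 4.

Demanding n11 again yields 4.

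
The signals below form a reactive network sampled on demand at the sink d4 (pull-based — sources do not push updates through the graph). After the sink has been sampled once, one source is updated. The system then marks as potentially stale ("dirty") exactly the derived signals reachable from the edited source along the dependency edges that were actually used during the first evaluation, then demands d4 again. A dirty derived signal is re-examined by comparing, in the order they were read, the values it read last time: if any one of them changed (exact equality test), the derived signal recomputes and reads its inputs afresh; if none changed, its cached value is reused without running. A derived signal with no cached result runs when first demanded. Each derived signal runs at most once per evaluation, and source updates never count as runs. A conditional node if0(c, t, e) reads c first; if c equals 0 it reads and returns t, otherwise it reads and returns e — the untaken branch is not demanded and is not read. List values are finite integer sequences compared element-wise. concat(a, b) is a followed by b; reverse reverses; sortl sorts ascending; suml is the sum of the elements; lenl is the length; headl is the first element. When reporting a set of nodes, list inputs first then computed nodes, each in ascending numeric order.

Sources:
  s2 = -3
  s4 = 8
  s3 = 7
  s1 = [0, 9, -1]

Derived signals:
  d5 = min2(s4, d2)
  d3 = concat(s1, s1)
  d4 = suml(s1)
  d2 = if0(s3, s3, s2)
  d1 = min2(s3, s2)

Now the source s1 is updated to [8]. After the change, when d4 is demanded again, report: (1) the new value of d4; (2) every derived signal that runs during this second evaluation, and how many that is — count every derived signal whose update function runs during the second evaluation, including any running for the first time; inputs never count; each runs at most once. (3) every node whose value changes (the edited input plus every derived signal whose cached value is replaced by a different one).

d4 now evaluates to 8.
Run set: d4 (1 run).
Changed values: s1.

Initial pass — values computed on the first demand:
  d4 = suml([0, 9, -1]) = 8

Second demand — change propagation:
  d4: re-runs because s1 [0, 9, -1]->[8]; new result 8 (unchanged).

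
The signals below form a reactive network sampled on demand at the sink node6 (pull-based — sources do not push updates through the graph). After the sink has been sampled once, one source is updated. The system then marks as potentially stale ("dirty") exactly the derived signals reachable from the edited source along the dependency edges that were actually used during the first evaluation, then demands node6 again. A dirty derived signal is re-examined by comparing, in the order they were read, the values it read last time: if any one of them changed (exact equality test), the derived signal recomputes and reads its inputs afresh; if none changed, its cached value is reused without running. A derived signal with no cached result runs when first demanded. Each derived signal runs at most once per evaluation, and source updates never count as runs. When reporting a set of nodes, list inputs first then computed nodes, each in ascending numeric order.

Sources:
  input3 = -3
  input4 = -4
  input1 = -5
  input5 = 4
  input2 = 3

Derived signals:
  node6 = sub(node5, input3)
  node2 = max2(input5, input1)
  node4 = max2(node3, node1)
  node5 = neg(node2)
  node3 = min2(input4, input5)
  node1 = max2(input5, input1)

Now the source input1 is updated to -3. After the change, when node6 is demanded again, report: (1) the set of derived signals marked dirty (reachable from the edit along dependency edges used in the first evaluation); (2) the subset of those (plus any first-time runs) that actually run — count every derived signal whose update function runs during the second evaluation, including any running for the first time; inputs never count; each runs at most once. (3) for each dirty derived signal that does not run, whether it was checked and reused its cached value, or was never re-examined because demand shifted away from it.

Initial pass — values computed on the first demand:
  node2 = max2(4, -5) = 4
  node5 = neg(4) = -4
  node6 = sub(-4, -3) = -1

Second demand — change propagation:
  node2: re-runs because input1 -5->-3; new result 4 (unchanged).
  node5: re-examined; everything it read last time is the same (node2 unchanged) — cache -4 kept, no run.
  node6: re-examined; everything it read last time is the same (node5 unchanged, input3 unchanged) — cache -1 kept, no run.

The important point: node2 recomputes to an identical value, and the output ends up unchanged.

Dirty set: node2, node5, node6.
Run set: node2 (1 run).
Re-examined without running (cache reused): node5, node6.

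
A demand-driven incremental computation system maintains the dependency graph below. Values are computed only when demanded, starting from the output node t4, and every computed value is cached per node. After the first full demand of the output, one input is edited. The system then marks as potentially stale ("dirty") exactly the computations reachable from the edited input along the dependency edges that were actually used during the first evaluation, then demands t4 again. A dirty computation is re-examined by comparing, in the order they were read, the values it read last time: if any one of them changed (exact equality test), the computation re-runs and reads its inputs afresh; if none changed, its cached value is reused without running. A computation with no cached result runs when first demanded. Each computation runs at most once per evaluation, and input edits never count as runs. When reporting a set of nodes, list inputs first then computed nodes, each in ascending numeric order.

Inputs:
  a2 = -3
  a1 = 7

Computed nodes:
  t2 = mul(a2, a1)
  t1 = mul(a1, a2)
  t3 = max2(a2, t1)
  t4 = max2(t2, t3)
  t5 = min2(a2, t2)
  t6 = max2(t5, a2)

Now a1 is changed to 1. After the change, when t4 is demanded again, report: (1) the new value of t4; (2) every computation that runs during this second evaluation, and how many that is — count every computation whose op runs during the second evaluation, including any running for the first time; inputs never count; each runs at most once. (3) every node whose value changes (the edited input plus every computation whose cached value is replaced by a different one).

First evaluation (everything demanded from the output):
  t1 = mul(7, -3) = -21
  t2 = mul(-3, 7) = -21
  t3 = max2(-3, -21) = -3
  t4 = max2(-21, -3) = -3

Propagation after the edit:
  t1: runs — a1 7->1; result -3.
  t2: runs — a1 7->1; result -3.
  t3: runs — t1 -21->-3; result -3 (same value as before).
  t4: runs — t2 -21->-3; result -3 (same value as before).

New value of t4: -3.
Computations that run: t1, t2, t3, t4 — 4 in total.
Values that change: a1, t1, t2.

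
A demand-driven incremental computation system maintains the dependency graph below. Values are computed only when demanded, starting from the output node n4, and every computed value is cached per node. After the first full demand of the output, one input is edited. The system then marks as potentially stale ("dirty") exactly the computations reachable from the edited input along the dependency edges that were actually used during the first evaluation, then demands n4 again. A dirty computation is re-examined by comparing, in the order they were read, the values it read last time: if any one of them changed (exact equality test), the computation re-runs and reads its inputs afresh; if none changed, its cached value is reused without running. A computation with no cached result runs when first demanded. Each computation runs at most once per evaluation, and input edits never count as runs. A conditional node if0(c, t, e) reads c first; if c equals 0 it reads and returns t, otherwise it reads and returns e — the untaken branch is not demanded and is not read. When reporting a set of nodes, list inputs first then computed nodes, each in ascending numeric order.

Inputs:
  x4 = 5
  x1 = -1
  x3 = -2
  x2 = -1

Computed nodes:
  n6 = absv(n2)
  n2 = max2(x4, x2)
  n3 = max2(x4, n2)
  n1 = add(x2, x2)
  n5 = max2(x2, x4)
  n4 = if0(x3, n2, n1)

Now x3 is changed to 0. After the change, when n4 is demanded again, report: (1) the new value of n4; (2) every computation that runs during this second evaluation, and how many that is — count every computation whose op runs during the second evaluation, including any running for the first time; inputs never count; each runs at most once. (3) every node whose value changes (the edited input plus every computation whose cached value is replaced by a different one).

First evaluation (everything demanded from the output):
  n1 = add(-1, -1) = -2
  n4 = if0(x3=-2 -> else branch n1) = -2

Propagation after the edit:
  n2: demanded for the first time — runs, produces 5.
  n4: runs — x3 -2->0; result 5.

Key observation: a condition flipped, so demand reaches new nodes — n2 runs for the first time.

New value of n4: 5.
Computations that run: n2, n4 — 2 in total.
Values that change: x3, n4.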